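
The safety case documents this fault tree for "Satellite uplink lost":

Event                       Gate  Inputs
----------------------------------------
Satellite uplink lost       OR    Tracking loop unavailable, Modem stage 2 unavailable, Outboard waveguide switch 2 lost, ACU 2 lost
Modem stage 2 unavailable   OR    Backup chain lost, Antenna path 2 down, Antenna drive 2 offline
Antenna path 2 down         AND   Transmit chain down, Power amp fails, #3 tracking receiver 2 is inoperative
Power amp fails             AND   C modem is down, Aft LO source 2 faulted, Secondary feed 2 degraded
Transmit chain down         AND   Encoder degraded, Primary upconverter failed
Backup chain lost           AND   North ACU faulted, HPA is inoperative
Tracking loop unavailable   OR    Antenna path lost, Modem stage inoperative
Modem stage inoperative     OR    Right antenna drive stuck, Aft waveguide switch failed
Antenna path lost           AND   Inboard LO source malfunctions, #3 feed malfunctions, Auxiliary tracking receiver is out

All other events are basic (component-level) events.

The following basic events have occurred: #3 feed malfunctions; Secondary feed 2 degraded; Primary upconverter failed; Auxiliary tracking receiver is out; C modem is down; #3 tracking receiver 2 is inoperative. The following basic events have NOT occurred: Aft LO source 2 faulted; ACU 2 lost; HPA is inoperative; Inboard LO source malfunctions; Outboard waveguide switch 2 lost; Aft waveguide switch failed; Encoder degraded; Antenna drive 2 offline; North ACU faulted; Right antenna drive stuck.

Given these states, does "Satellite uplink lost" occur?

Antenna path lost [AND]: Inboard LO source malfunctions=not, #3 feed malfunctions=occurs, Auxiliary tracking receiver is out=occurs → not all inputs occur → does not occur.
Modem stage inoperative [OR]: Right antenna drive stuck=not, Aft waveguide switch failed=not → no input occurs → does not occur.
Tracking loop unavailable [OR]: Antenna path lost=not, Modem stage inoperative=not → no input occurs → does not occur.
Backup chain lost [AND]: North ACU faulted=not, HPA is inoperative=not → not all inputs occur → does not occur.
Transmit chain down [AND]: Encoder degraded=not, Primary upconverter failed=occurs → not all inputs occur → does not occur.
Power amp fails [AND]: C modem is down=occurs, Aft LO source 2 faulted=not, Secondary feed 2 degraded=occurs → not all inputs occur → does not occur.
Antenna path 2 down [AND]: Transmit chain down=not, Power amp fails=not, #3 tracking receiver 2 is inoperative=occurs → not all inputs occur → does not occur.
Modem stage 2 unavailable [OR]: Backup chain lost=not, Antenna path 2 down=not, Antenna drive 2 offline=not → no input occurs → does not occur.
Satellite uplink lost [OR]: Tracking loop unavailable=not, Modem stage 2 unavailable=not, Outboard waveguide switch 2 lost=not, ACU 2 lost=not → no input occurs → does not occur.

No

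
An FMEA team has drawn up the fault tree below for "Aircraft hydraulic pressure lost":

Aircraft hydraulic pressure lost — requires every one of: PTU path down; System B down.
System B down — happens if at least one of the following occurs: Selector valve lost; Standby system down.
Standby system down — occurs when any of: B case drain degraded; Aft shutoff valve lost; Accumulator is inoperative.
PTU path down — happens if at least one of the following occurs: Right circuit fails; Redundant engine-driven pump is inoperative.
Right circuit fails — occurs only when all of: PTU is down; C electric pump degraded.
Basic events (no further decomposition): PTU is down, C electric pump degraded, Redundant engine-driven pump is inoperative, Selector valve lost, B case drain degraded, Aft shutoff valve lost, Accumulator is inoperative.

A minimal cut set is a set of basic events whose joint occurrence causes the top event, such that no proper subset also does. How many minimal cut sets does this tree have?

Right circuit fails [AND]: one cut set from each child combined → 1 × 1 = 1 cut set(s).
PTU path down [OR]: union of children's cut sets → 2 cut set(s).
Standby system down [OR]: union of children's cut sets → 3 cut set(s).
System B down [OR]: union of children's cut sets → 4 cut set(s).
Aircraft hydraulic pressure lost [AND]: one cut set from each child combined → 2 × 4 = 8 cut set(s).
Minimal cut sets: {C electric pump degraded, PTU is down, Selector valve lost}; {B case drain degraded, C electric pump degraded, PTU is down}; {Aft shutoff valve lost, C electric pump degraded, PTU is down}; {Accumulator is inoperative, C electric pump degraded, PTU is down}; {Redundant engine-driven pump is inoperative, Selector valve lost}; {B case drain degraded, Redundant engine-driven pump is inoperative}; {Aft shutoff valve lost, Redundant engine-driven pump is inoperative}; {Accumulator is inoperative, Redundant engine-driven pump is inoperative}.

8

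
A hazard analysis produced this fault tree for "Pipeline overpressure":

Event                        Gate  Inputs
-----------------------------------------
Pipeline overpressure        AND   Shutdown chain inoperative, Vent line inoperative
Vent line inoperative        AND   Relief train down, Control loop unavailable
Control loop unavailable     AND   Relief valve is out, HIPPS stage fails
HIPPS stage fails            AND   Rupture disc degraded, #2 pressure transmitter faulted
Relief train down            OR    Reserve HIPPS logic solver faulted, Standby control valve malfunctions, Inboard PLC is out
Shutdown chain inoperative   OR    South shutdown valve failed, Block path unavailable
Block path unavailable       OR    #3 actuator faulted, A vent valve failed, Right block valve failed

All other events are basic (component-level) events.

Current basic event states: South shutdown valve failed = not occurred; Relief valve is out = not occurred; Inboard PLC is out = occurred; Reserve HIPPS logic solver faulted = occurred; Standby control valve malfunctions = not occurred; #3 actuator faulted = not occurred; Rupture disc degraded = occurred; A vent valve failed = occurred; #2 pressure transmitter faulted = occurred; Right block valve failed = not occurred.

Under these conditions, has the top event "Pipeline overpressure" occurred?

No

Block path unavailable [OR]: #3 actuator faulted=not, A vent valve failed=occurs, Right block valve failed=not → at least one input occurs → occurs.
Shutdown chain inoperative [OR]: South shutdown valve failed=not, Block path unavailable=occurs → at least one input occurs → occurs.
Relief train down [OR]: Reserve HIPPS logic solver faulted=occurs, Standby control valve malfunctions=not, Inboard PLC is out=occurs → at least one input occurs → occurs.
HIPPS stage fails [AND]: Rupture disc degraded=occurs, #2 pressure transmitter faulted=occurs → all inputs occur → occurs.
Control loop unavailable [AND]: Relief valve is out=not, HIPPS stage fails=occurs → not all inputs occur → does not occur.
Vent line inoperative [AND]: Relief train down=occurs, Control loop unavailable=not → not all inputs occur → does not occur.
Pipeline overpressure [AND]: Shutdown chain inoperative=occurs, Vent line inoperative=not → not all inputs occur → does not occur.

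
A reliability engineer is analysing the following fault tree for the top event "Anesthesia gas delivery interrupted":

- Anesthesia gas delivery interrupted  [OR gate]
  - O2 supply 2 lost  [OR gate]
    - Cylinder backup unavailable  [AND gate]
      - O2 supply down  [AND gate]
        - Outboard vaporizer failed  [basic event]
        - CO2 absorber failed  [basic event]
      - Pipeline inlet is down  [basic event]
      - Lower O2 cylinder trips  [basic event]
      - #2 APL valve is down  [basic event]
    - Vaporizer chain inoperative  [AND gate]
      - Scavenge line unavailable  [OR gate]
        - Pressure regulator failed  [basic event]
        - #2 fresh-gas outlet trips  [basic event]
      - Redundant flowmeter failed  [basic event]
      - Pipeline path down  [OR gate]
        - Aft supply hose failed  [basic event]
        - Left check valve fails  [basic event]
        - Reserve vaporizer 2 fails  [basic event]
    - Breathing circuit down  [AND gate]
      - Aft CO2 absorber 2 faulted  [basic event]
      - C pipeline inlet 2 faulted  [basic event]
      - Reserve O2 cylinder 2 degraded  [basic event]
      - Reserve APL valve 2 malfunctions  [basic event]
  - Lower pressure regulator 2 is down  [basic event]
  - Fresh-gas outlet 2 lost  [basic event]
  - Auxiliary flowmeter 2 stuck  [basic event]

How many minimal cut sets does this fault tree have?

11

O2 supply down [AND]: one cut set from each child combined → 1 × 1 = 1 cut set(s).
Cylinder backup unavailable [AND]: one cut set from each child combined → 1 × 1 × 1 × 1 = 1 cut set(s).
Scavenge line unavailable [OR]: union of children's cut sets → 2 cut set(s).
Pipeline path down [OR]: union of children's cut sets → 3 cut set(s).
Vaporizer chain inoperative [AND]: one cut set from each child combined → 2 × 1 × 3 = 6 cut set(s).
Breathing circuit down [AND]: one cut set from each child combined → 1 × 1 × 1 × 1 = 1 cut set(s).
O2 supply 2 lost [OR]: union of children's cut sets → 8 cut set(s).
Anesthesia gas delivery interrupted [OR]: union of children's cut sets → 11 cut set(s).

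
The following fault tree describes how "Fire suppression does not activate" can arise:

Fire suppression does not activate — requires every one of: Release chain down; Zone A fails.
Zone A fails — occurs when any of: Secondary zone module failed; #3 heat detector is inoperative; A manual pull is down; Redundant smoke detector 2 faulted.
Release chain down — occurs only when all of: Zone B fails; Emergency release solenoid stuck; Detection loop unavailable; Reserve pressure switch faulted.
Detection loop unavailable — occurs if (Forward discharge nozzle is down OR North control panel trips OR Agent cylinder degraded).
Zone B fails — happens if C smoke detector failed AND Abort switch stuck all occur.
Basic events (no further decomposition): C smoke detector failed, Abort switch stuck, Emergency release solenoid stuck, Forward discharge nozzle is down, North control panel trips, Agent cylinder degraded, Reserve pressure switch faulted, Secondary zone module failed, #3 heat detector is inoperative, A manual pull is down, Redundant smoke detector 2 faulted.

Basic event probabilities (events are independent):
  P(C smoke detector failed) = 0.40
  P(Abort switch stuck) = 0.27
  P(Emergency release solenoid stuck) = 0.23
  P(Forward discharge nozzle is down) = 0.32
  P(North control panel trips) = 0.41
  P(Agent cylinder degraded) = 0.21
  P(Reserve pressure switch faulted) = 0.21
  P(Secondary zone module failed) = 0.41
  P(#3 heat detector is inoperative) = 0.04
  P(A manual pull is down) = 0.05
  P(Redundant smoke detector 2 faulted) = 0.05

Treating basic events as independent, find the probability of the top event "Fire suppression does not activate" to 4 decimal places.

P(Zone B fails) [AND] = 0.40 × 0.27 = 0.108000
P(Detection loop unavailable) [OR] = 1 − (1−0.32) × (1−0.41) × (1−0.21) = 0.683052
P(Release chain down) [AND] = 0.108000 × 0.23 × 0.683052 × 0.21 = 0.003563
P(Zone A fails) [OR] = 1 − (1−0.41) × (1−0.04) × (1−0.05) × (1−0.05) = 0.488824
P(Fire suppression does not activate) [AND] = 0.003563 × 0.488824 = 0.001742
Rounded to 4 decimal places: P(Fire suppression does not activate) ≈ 0.0017.

0.0017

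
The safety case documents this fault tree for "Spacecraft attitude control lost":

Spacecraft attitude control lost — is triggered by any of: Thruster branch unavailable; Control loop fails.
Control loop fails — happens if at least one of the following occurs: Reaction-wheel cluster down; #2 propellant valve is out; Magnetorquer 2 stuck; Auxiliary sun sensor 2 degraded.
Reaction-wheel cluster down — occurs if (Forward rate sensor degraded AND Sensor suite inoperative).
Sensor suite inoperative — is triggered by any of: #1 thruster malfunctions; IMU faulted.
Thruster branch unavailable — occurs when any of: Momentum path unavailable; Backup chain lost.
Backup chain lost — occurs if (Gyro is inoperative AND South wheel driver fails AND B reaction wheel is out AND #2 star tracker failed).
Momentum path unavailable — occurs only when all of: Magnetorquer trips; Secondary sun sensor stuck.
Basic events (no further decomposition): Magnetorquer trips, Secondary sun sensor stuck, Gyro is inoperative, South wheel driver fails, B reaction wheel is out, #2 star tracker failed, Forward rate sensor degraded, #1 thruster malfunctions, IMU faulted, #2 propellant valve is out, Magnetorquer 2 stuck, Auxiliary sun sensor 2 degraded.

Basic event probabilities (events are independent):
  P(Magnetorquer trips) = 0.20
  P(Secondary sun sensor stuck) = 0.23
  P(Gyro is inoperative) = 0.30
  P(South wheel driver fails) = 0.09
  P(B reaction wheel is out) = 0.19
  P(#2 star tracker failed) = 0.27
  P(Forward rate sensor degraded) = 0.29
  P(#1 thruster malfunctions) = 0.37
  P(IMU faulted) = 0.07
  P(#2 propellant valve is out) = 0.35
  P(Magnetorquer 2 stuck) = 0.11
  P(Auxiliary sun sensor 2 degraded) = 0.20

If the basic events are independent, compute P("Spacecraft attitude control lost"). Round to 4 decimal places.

0.6120

P(Momentum path unavailable) [AND] = 0.20 × 0.23 = 0.046000
P(Backup chain lost) [AND] = 0.30 × 0.09 × 0.19 × 0.27 = 0.001385
P(Thruster branch unavailable) [OR] = 1 − (1−0.046000) × (1−0.001385) = 0.047321
P(Sensor suite inoperative) [OR] = 1 − (1−0.37) × (1−0.07) = 0.414100
P(Reaction-wheel cluster down) [AND] = 0.29 × 0.414100 = 0.120089
P(Control loop fails) [OR] = 1 − (1−0.120089) × (1−0.35) × (1−0.11) × (1−0.20) = 0.592777
P(Spacecraft attitude control lost) [OR] = 1 − (1−0.047321) × (1−0.592777) = 0.612047
Rounded to 4 decimal places: P(Spacecraft attitude control lost) ≈ 0.6120.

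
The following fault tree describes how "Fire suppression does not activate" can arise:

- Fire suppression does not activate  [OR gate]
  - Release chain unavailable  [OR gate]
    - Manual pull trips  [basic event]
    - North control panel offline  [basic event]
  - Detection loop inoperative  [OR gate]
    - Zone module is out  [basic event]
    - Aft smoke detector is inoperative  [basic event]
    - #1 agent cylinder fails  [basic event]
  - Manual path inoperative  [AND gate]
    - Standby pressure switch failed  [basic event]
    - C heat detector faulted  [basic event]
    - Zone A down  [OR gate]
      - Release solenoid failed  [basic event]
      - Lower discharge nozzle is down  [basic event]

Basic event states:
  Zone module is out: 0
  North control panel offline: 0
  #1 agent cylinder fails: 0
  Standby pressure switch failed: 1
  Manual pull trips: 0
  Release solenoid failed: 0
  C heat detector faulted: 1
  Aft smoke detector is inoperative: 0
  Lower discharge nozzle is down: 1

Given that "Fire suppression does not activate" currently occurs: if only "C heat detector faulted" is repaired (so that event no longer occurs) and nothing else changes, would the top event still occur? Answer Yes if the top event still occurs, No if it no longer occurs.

No

Counterfactual: set "C heat detector faulted" to not occurred.
Release chain unavailable [OR]: Manual pull trips=not, North control panel offline=not → no input occurs → does not occur.
Detection loop inoperative [OR]: Zone module is out=not, Aft smoke detector is inoperative=not, #1 agent cylinder fails=not → no input occurs → does not occur.
Zone A down [OR]: Release solenoid failed=not, Lower discharge nozzle is down=occurs → at least one input occurs → occurs.
Manual path inoperative [AND]: Standby pressure switch failed=occurs, C heat detector faulted=not, Zone A down=occurs → not all inputs occur → does not occur.
Fire suppression does not activate [OR]: Release chain unavailable=not, Detection loop inoperative=not, Manual path inoperative=not → no input occurs → does not occur.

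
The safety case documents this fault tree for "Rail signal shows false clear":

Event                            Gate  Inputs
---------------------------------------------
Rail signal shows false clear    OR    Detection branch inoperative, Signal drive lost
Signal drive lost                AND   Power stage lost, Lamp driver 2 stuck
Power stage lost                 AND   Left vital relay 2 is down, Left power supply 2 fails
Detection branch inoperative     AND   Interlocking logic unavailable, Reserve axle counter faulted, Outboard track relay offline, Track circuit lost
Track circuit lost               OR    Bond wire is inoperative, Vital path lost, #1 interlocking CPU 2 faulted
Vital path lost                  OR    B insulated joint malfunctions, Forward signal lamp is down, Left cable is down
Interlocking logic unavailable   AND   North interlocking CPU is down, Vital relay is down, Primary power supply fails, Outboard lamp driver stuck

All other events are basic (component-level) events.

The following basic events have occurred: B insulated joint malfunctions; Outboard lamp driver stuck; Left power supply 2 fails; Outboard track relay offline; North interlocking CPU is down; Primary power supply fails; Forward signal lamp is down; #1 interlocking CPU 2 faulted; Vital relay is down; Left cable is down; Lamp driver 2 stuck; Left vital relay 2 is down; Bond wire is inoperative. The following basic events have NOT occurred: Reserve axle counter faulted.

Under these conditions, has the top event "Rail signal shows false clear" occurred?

Yes

Interlocking logic unavailable [AND]: North interlocking CPU is down=occurs, Vital relay is down=occurs, Primary power supply fails=occurs, Outboard lamp driver stuck=occurs → all inputs occur → occurs.
Vital path lost [OR]: B insulated joint malfunctions=occurs, Forward signal lamp is down=occurs, Left cable is down=occurs → at least one input occurs → occurs.
Track circuit lost [OR]: Bond wire is inoperative=occurs, Vital path lost=occurs, #1 interlocking CPU 2 faulted=occurs → at least one input occurs → occurs.
Detection branch inoperative [AND]: Interlocking logic unavailable=occurs, Reserve axle counter faulted=not, Outboard track relay offline=occurs, Track circuit lost=occurs → not all inputs occur → does not occur.
Power stage lost [AND]: Left vital relay 2 is down=occurs, Left power supply 2 fails=occurs → all inputs occur → occurs.
Signal drive lost [AND]: Power stage lost=occurs, Lamp driver 2 stuck=occurs → all inputs occur → occurs.
Rail signal shows false clear [OR]: Detection branch inoperative=not, Signal drive lost=occurs → at least one input occurs → occurs.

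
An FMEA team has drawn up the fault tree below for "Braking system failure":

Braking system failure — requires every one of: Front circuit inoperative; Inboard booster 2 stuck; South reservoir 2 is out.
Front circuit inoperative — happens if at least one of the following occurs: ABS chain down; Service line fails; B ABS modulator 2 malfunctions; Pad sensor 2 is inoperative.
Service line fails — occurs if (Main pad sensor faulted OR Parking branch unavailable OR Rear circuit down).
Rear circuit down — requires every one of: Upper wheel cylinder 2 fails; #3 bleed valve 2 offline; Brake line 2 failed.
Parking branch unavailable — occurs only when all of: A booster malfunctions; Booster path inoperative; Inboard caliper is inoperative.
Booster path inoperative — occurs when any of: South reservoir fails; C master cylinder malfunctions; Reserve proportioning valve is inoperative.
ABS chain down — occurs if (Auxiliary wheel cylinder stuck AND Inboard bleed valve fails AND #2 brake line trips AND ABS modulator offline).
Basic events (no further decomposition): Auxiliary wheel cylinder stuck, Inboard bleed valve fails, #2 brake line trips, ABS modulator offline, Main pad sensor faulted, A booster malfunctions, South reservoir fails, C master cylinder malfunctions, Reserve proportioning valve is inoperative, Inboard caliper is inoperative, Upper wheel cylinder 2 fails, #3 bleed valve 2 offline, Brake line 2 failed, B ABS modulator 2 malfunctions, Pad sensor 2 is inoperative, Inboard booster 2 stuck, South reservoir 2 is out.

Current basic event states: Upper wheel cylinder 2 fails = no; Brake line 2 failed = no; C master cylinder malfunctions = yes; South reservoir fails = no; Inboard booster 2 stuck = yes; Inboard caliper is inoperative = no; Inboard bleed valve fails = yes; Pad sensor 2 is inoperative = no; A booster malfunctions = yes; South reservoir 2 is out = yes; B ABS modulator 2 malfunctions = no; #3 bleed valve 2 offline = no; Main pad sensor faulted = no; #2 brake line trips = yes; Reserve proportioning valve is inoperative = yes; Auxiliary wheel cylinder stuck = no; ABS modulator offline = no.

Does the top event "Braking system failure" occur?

ABS chain down [AND]: Auxiliary wheel cylinder stuck=not, Inboard bleed valve fails=occurs, #2 brake line trips=occurs, ABS modulator offline=not → not all inputs occur → does not occur.
Booster path inoperative [OR]: South reservoir fails=not, C master cylinder malfunctions=occurs, Reserve proportioning valve is inoperative=occurs → at least one input occurs → occurs.
Parking branch unavailable [AND]: A booster malfunctions=occurs, Booster path inoperative=occurs, Inboard caliper is inoperative=not → not all inputs occur → does not occur.
Rear circuit down [AND]: Upper wheel cylinder 2 fails=not, #3 bleed valve 2 offline=not, Brake line 2 failed=not → not all inputs occur → does not occur.
Service line fails [OR]: Main pad sensor faulted=not, Parking branch unavailable=not, Rear circuit down=not → no input occurs → does not occur.
Front circuit inoperative [OR]: ABS chain down=not, Service line fails=not, B ABS modulator 2 malfunctions=not, Pad sensor 2 is inoperative=not → no input occurs → does not occur.
Braking system failure [AND]: Front circuit inoperative=not, Inboard booster 2 stuck=occurs, South reservoir 2 is out=occurs → not all inputs occur → does not occur.

No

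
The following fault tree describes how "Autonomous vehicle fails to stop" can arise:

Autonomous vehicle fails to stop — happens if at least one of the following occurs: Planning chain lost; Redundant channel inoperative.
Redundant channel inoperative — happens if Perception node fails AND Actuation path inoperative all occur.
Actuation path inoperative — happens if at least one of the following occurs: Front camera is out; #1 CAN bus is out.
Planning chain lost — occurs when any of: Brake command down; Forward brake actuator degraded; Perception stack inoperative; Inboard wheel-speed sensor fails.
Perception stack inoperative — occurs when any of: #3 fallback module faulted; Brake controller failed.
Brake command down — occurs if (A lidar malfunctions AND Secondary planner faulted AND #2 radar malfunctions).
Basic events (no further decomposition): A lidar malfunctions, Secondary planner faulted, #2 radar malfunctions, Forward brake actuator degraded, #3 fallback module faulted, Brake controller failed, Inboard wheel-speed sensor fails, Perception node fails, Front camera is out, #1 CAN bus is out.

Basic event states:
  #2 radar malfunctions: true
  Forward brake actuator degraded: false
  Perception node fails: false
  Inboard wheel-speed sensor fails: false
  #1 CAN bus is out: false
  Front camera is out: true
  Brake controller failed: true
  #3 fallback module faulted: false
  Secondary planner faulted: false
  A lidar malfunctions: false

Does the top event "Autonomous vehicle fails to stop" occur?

Brake command down [AND]: A lidar malfunctions=not, Secondary planner faulted=not, #2 radar malfunctions=occurs → not all inputs occur → does not occur.
Perception stack inoperative [OR]: #3 fallback module faulted=not, Brake controller failed=occurs → at least one input occurs → occurs.
Planning chain lost [OR]: Brake command down=not, Forward brake actuator degraded=not, Perception stack inoperative=occurs, Inboard wheel-speed sensor fails=not → at least one input occurs → occurs.
Actuation path inoperative [OR]: Front camera is out=occurs, #1 CAN bus is out=not → at least one input occurs → occurs.
Redundant channel inoperative [AND]: Perception node fails=not, Actuation path inoperative=occurs → not all inputs occur → does not occur.
Autonomous vehicle fails to stop [OR]: Planning chain lost=occurs, Redundant channel inoperative=not → at least one input occurs → occurs.

Yes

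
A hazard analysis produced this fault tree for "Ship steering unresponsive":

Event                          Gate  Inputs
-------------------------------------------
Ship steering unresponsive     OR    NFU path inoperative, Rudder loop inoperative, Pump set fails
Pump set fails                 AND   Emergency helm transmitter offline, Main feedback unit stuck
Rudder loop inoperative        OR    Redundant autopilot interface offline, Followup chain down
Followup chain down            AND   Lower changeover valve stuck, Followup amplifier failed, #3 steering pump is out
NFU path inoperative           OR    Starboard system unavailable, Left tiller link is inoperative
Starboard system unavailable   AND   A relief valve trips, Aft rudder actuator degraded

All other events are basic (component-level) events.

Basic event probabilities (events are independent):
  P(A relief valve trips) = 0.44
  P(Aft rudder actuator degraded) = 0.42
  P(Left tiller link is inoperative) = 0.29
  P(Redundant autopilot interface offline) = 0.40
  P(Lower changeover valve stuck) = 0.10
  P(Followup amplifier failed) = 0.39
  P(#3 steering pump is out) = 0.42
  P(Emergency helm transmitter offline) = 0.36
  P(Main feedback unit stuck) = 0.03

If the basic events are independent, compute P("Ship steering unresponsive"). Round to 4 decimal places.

0.6621

P(Starboard system unavailable) [AND] = 0.44 × 0.42 = 0.184800
P(NFU path inoperative) [OR] = 1 − (1−0.184800) × (1−0.29) = 0.421208
P(Followup chain down) [AND] = 0.10 × 0.39 × 0.42 = 0.016380
P(Rudder loop inoperative) [OR] = 1 − (1−0.40) × (1−0.016380) = 0.409828
P(Pump set fails) [AND] = 0.36 × 0.03 = 0.010800
P(Ship steering unresponsive) [OR] = 1 − (1−0.421208) × (1−0.409828) × (1−0.010800) = 0.662102
Rounded to 4 decimal places: P(Ship steering unresponsive) ≈ 0.6621.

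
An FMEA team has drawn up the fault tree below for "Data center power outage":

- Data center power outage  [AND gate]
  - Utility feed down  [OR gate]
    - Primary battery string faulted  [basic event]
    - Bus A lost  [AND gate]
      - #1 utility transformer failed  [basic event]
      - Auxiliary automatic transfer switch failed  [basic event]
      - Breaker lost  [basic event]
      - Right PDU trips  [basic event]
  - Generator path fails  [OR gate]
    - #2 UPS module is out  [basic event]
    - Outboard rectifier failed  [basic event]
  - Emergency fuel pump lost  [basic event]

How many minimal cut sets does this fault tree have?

4

Bus A lost [AND]: one cut set from each child combined → 1 × 1 × 1 × 1 = 1 cut set(s).
Utility feed down [OR]: union of children's cut sets → 2 cut set(s).
Generator path fails [OR]: union of children's cut sets → 2 cut set(s).
Data center power outage [AND]: one cut set from each child combined → 2 × 2 × 1 = 4 cut set(s).
Minimal cut sets: {#2 UPS module is out, Emergency fuel pump lost, Primary battery string faulted}; {Emergency fuel pump lost, Outboard rectifier failed, Primary battery string faulted}; {#1 utility transformer failed, #2 UPS module is out, Auxiliary automatic transfer switch failed, Breaker lost, Emergency fuel pump lost, Right PDU trips}; {#1 utility transformer failed, Auxiliary automatic transfer switch failed, Breaker lost, Emergency fuel pump lost, Outboard rectifier failed, Right PDU trips}.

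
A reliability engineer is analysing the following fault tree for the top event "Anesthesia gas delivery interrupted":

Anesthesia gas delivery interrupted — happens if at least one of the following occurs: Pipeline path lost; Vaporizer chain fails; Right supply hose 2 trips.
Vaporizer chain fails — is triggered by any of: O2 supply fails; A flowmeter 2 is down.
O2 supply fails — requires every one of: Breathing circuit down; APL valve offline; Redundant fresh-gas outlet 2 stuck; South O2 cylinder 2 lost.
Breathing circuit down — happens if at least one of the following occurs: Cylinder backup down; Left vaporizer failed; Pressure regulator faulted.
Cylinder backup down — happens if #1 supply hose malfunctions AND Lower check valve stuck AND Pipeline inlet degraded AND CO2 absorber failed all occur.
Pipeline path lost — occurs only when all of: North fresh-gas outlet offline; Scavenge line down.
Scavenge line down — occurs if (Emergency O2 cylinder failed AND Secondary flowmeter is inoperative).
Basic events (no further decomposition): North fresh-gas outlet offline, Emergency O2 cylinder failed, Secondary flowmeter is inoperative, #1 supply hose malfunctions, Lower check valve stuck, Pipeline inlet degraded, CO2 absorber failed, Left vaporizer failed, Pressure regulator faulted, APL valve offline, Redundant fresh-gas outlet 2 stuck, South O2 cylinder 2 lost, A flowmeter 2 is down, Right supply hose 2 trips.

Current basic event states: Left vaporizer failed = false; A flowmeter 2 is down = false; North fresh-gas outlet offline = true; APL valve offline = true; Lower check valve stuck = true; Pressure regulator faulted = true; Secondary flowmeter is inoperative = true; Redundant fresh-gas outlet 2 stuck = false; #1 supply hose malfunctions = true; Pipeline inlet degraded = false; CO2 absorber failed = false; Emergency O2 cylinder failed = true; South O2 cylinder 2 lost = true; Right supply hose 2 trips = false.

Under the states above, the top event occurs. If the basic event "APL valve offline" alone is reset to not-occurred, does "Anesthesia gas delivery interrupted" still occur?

Counterfactual: set "APL valve offline" to not occurred.
Scavenge line down [AND]: Emergency O2 cylinder failed=occurs, Secondary flowmeter is inoperative=occurs → all inputs occur → occurs.
Pipeline path lost [AND]: North fresh-gas outlet offline=occurs, Scavenge line down=occurs → all inputs occur → occurs.
Cylinder backup down [AND]: #1 supply hose malfunctions=occurs, Lower check valve stuck=occurs, Pipeline inlet degraded=not, CO2 absorber failed=not → not all inputs occur → does not occur.
Breathing circuit down [OR]: Cylinder backup down=not, Left vaporizer failed=not, Pressure regulator faulted=occurs → at least one input occurs → occurs.
O2 supply fails [AND]: Breathing circuit down=occurs, APL valve offline=not, Redundant fresh-gas outlet 2 stuck=not, South O2 cylinder 2 lost=occurs → not all inputs occur → does not occur.
Vaporizer chain fails [OR]: O2 supply fails=not, A flowmeter 2 is down=not → no input occurs → does not occur.
Anesthesia gas delivery interrupted [OR]: Pipeline path lost=occurs, Vaporizer chain fails=not, Right supply hose 2 trips=not → at least one input occurs → occurs.

Yes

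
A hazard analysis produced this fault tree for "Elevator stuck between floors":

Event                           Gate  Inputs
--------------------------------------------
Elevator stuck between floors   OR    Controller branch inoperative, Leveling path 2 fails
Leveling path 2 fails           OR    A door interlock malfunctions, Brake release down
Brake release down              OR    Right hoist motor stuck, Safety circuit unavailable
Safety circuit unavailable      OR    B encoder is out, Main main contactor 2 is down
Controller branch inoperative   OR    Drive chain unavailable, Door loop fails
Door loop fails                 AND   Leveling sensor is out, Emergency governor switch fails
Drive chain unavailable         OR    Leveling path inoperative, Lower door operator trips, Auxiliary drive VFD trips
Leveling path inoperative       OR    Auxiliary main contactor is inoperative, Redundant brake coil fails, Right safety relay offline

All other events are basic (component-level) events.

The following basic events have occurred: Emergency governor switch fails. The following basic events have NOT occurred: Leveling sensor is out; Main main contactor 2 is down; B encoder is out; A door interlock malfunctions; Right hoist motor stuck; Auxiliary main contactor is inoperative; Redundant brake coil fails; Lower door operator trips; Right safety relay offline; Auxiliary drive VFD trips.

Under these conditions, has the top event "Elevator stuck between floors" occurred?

No

Leveling path inoperative [OR]: Auxiliary main contactor is inoperative=not, Redundant brake coil fails=not, Right safety relay offline=not → no input occurs → does not occur.
Drive chain unavailable [OR]: Leveling path inoperative=not, Lower door operator trips=not, Auxiliary drive VFD trips=not → no input occurs → does not occur.
Door loop fails [AND]: Leveling sensor is out=not, Emergency governor switch fails=occurs → not all inputs occur → does not occur.
Controller branch inoperative [OR]: Drive chain unavailable=not, Door loop fails=not → no input occurs → does not occur.
Safety circuit unavailable [OR]: B encoder is out=not, Main main contactor 2 is down=not → no input occurs → does not occur.
Brake release down [OR]: Right hoist motor stuck=not, Safety circuit unavailable=not → no input occurs → does not occur.
Leveling path 2 fails [OR]: A door interlock malfunctions=not, Brake release down=not → no input occurs → does not occur.
Elevator stuck between floors [OR]: Controller branch inoperative=not, Leveling path 2 fails=not → no input occurs → does not occur.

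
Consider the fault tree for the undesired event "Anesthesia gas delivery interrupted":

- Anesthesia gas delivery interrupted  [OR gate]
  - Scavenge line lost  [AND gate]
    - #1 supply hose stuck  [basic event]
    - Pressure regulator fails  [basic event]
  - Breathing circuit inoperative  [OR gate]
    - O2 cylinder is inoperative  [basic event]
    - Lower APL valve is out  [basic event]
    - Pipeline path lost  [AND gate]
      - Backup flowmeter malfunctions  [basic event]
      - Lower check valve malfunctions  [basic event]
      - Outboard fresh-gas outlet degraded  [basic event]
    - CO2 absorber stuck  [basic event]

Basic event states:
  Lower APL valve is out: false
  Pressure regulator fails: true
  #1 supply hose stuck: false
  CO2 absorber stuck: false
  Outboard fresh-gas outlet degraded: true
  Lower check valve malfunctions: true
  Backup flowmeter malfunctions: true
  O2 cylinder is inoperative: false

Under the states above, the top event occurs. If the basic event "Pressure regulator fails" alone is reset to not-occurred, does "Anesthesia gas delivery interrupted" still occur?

Yes

Counterfactual: set "Pressure regulator fails" to not occurred.
Scavenge line lost [AND]: #1 supply hose stuck=not, Pressure regulator fails=not → not all inputs occur → does not occur.
Pipeline path lost [AND]: Backup flowmeter malfunctions=occurs, Lower check valve malfunctions=occurs, Outboard fresh-gas outlet degraded=occurs → all inputs occur → occurs.
Breathing circuit inoperative [OR]: O2 cylinder is inoperative=not, Lower APL valve is out=not, Pipeline path lost=occurs, CO2 absorber stuck=not → at least one input occurs → occurs.
Anesthesia gas delivery interrupted [OR]: Scavenge line lost=not, Breathing circuit inoperative=occurs → at least one input occurs → occurs.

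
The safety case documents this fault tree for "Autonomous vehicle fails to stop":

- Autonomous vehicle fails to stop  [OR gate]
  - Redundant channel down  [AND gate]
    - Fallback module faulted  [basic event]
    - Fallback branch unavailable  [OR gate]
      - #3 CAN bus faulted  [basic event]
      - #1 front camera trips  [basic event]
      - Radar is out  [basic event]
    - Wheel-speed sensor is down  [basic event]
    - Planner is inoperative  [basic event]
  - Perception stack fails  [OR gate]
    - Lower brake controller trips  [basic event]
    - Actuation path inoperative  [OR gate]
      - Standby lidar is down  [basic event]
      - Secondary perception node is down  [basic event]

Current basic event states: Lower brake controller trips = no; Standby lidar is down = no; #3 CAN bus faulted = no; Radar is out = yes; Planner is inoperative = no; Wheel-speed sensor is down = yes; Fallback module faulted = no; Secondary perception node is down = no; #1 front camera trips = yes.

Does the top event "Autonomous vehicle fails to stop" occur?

Fallback branch unavailable [OR]: #3 CAN bus faulted=not, #1 front camera trips=occurs, Radar is out=occurs → at least one input occurs → occurs.
Redundant channel down [AND]: Fallback module faulted=not, Fallback branch unavailable=occurs, Wheel-speed sensor is down=occurs, Planner is inoperative=not → not all inputs occur → does not occur.
Actuation path inoperative [OR]: Standby lidar is down=not, Secondary perception node is down=not → no input occurs → does not occur.
Perception stack fails [OR]: Lower brake controller trips=not, Actuation path inoperative=not → no input occurs → does not occur.
Autonomous vehicle fails to stop [OR]: Redundant channel down=not, Perception stack fails=not → no input occurs → does not occur.

No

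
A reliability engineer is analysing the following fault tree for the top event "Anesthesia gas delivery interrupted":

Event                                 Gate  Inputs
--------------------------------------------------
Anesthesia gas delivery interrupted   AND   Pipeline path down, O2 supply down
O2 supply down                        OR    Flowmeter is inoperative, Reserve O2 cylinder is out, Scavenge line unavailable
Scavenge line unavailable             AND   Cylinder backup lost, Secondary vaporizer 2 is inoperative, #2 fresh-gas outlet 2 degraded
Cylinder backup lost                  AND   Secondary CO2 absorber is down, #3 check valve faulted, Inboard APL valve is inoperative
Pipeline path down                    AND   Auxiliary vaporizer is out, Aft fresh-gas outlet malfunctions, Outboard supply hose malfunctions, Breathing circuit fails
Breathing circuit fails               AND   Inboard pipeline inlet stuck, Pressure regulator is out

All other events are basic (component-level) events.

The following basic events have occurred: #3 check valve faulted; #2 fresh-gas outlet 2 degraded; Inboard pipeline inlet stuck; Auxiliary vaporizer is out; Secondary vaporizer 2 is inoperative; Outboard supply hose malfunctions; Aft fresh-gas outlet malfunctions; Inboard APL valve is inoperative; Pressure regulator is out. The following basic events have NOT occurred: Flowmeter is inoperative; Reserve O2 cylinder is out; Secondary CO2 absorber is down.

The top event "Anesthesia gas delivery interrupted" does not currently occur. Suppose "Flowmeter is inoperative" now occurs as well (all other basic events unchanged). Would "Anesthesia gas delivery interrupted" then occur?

Yes

Counterfactual: set "Flowmeter is inoperative" to occurred.
Breathing circuit fails [AND]: Inboard pipeline inlet stuck=occurs, Pressure regulator is out=occurs → all inputs occur → occurs.
Pipeline path down [AND]: Auxiliary vaporizer is out=occurs, Aft fresh-gas outlet malfunctions=occurs, Outboard supply hose malfunctions=occurs, Breathing circuit fails=occurs → all inputs occur → occurs.
Cylinder backup lost [AND]: Secondary CO2 absorber is down=not, #3 check valve faulted=occurs, Inboard APL valve is inoperative=occurs → not all inputs occur → does not occur.
Scavenge line unavailable [AND]: Cylinder backup lost=not, Secondary vaporizer 2 is inoperative=occurs, #2 fresh-gas outlet 2 degraded=occurs → not all inputs occur → does not occur.
O2 supply down [OR]: Flowmeter is inoperative=occurs, Reserve O2 cylinder is out=not, Scavenge line unavailable=not → at least one input occurs → occurs.
Anesthesia gas delivery interrupted [AND]: Pipeline path down=occurs, O2 supply down=occurs → all inputs occur → occurs.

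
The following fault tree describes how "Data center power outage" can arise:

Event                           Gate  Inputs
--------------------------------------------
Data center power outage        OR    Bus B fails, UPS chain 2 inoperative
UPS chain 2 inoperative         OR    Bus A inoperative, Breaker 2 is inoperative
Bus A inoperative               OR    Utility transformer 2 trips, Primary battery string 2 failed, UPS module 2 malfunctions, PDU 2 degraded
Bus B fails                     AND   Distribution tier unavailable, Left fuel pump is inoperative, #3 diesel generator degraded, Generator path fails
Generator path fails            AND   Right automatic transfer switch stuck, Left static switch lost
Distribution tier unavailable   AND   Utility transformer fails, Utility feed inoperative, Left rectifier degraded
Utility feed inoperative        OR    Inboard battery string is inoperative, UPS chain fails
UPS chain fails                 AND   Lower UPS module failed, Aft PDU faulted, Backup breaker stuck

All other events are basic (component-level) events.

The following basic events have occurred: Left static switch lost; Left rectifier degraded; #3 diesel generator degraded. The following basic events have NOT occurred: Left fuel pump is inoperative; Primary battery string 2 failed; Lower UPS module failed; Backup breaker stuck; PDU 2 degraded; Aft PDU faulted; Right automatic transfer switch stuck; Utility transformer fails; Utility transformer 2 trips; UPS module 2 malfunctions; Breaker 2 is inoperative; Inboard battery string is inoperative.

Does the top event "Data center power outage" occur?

No

UPS chain fails [AND]: Lower UPS module failed=not, Aft PDU faulted=not, Backup breaker stuck=not → not all inputs occur → does not occur.
Utility feed inoperative [OR]: Inboard battery string is inoperative=not, UPS chain fails=not → no input occurs → does not occur.
Distribution tier unavailable [AND]: Utility transformer fails=not, Utility feed inoperative=not, Left rectifier degraded=occurs → not all inputs occur → does not occur.
Generator path fails [AND]: Right automatic transfer switch stuck=not, Left static switch lost=occurs → not all inputs occur → does not occur.
Bus B fails [AND]: Distribution tier unavailable=not, Left fuel pump is inoperative=not, #3 diesel generator degraded=occurs, Generator path fails=not → not all inputs occur → does not occur.
Bus A inoperative [OR]: Utility transformer 2 trips=not, Primary battery string 2 failed=not, UPS module 2 malfunctions=not, PDU 2 degraded=not → no input occurs → does not occur.
UPS chain 2 inoperative [OR]: Bus A inoperative=not, Breaker 2 is inoperative=not → no input occurs → does not occur.
Data center power outage [OR]: Bus B fails=not, UPS chain 2 inoperative=not → no input occurs → does not occur.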